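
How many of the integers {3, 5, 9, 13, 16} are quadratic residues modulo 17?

(3/17) = -1 → non-residue.
(5/17) = -1 → non-residue.
(9/17) = +1 → QR.
(13/17) = +1 → QR.
(16/17) = +1 → QR.
Total quadratic residues among the 5: 3.

3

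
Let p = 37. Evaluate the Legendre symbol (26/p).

Pull out 2: since 37 ≡ 5 (mod 8), (2/37) = -1.
Reciprocity: 13 ≡ 1 and 37 ≡ 1 (mod 4), so (13/37) = +(37/13).
Reduce top mod 13: now compute (11/13).
Reciprocity: 11 ≡ 3 and 13 ≡ 1 (mod 4), so (11/13) = +(13/11).
Reduce top mod 11: now compute (2/11).
Pull out 2: since 11 ≡ 3 (mod 8), (2/11) = -1.
Reached (1/11) = 1. Collecting the sign flips along the way, the symbol is +1.

1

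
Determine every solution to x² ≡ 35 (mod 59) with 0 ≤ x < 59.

25, 34

Since 59 ≡ 3 (mod 4), a square root of 35 is 35^((59+1)/4) = 35^15 mod 59.
Repeated squaring: 35^2≡45, 35^4≡19, 35^8≡7 (mod 59).
35^15 = 35^(8+4+2+1) ≡ 25 (mod 59).
Check: 25² = 625 ≡ 35 (mod 59). The two roots are 25 and 34.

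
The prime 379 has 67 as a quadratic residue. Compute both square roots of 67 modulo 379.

Since 379 ≡ 3 (mod 4), a square root of 67 is 67^((379+1)/4) = 67^95 mod 379.
Repeated squaring: 67^2≡320, 67^4≡70, 67^8≡352, 67^16≡350, 67^32≡83, 67^64≡67 (mod 379).
67^95 = 67^(64+16+8+4+2+1) ≡ 83 (mod 379).
Check: 83² = 6889 ≡ 67 (mod 379). The two roots are 83 and 296.

83, 296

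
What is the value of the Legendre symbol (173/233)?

1

Reciprocity: 173 ≡ 1 and 233 ≡ 1 (mod 4), so (173/233) = +(233/173).
Reduce top mod 173: now compute (60/173).
Pull out 2^2: since 173 ≡ 5 (mod 8), (2/173) = -1, so (2/173)^2 = +1.
Reciprocity: 15 ≡ 3 and 173 ≡ 1 (mod 4), so (15/173) = +(173/15).
Reduce top mod 15: now compute (8/15).
Pull out 2^3: since 15 ≡ 7 (mod 8), (2/15) = +1, so (2/15)^3 = +1.
Reached (1/15) = 1. Collecting the sign flips along the way, the symbol is +1.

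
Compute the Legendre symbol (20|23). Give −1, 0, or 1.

-1

Pull out 2^2: since 23 ≡ 7 (mod 8), (2/23) = +1, so (2/23)^2 = +1.
Reciprocity: 5 ≡ 1 and 23 ≡ 3 (mod 4), so (5/23) = +(23/5).
Reduce top mod 5: now compute (3/5).
Reciprocity: 3 ≡ 3 and 5 ≡ 1 (mod 4), so (3/5) = +(5/3).
Reduce top mod 3: now compute (2/3).
Pull out 2: since 3 ≡ 3 (mod 8), (2/3) = -1.
Reached (1/3) = 1. Collecting the sign flips along the way, the symbol is -1.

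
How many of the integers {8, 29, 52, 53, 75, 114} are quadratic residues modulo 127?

2

(8/127) = +1 → QR.
(29/127) = -1 → non-residue.
(52/127) = +1 → QR.
(53/127) = -1 → non-residue.
(75/127) = -1 → non-residue.
(114/127) = -1 → non-residue.
Total quadratic residues among the 6: 2.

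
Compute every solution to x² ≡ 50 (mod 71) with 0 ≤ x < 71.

Since 71 ≡ 3 (mod 4), a square root of 50 is 50^((71+1)/4) = 50^18 mod 71.
Repeated squaring: 50^2≡15, 50^4≡12, 50^8≡2, 50^16≡4 (mod 71).
50^18 = 50^(16+2) ≡ 60 (mod 71).
Check: 60² = 3600 ≡ 50 (mod 71). The two roots are 11 and 60.

11, 60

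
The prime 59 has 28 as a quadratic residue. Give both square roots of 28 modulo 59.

Since 59 ≡ 3 (mod 4), a square root of 28 is 28^((59+1)/4) = 28^15 mod 59.
Repeated squaring: 28^2≡17, 28^4≡53, 28^8≡36 (mod 59).
28^15 = 28^(8+4+2+1) ≡ 21 (mod 59).
Check: 21² = 441 ≡ 28 (mod 59). The two roots are 21 and 38.

21, 38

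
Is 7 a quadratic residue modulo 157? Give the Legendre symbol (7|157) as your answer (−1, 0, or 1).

Reciprocity: 7 ≡ 3 and 157 ≡ 1 (mod 4), so (7/157) = +(157/7).
Reduce top mod 7: now compute (3/7).
Reciprocity: 3 ≡ 3 and 7 ≡ 3 (mod 4), so (3/7) = −(7/3).
Reduce top mod 3: now compute (1/3).
Reached (1/3) = 1. Collecting the sign flips along the way, the symbol is -1.

-1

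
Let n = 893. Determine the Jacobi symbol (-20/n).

-1

First reduce: -20 ≡ 873 (mod 893).
Reciprocity: 873 ≡ 1 and 893 ≡ 1 (mod 4), so (873/893) = +(893/873).
Reduce top mod 873: now compute (20/873).
Pull out 2^2: since 873 ≡ 1 (mod 8), (2/873) = +1, so (2/873)^2 = +1.
Reciprocity: 5 ≡ 1 and 873 ≡ 1 (mod 4), so (5/873) = +(873/5).
Reduce top mod 5: now compute (3/5).
Reciprocity: 3 ≡ 3 and 5 ≡ 1 (mod 4), so (3/5) = +(5/3).
Reduce top mod 3: now compute (2/3).
Pull out 2: since 3 ≡ 3 (mod 8), (2/3) = -1.
Reached (1/3) = 1. Collecting the sign flips along the way, the symbol is -1.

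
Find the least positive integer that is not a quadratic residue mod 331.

(2/331) = −1, so 2 is the smallest positive non-residue mod 331.

2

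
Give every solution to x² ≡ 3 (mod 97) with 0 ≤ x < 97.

10, 87

97 ≡ 1 (mod 4), so we find a root by search.
Trying successive values, 10² = 100 ≡ 3 (mod 97). The other root is 97 − 10 = 87.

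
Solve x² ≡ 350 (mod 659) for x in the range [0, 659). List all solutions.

283, 376

Since 659 ≡ 3 (mod 4), a square root of 350 is 350^((659+1)/4) = 350^165 mod 659.
Repeated squaring: 350^2≡585, 350^4≡204, 350^8≡99, 350^16≡575, 350^32≡466, 350^64≡345, 350^128≡405 (mod 659).
350^165 = 350^(128+32+4+1) ≡ 376 (mod 659).
Check: 376² = 141376 ≡ 350 (mod 659). The two roots are 283 and 376.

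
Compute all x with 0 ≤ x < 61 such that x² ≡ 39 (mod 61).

61 ≡ 1 (mod 4), so we find a root by search.
Trying successive values, 10² = 100 ≡ 39 (mod 61). The other root is 61 − 10 = 51.

10, 51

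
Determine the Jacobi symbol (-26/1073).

First reduce: -26 ≡ 1047 (mod 1073).
Reciprocity: 1047 ≡ 3 and 1073 ≡ 1 (mod 4), so (1047/1073) = +(1073/1047).
Reduce top mod 1047: now compute (26/1047).
Pull out 2: since 1047 ≡ 7 (mod 8), (2/1047) = +1.
Reciprocity: 13 ≡ 1 and 1047 ≡ 3 (mod 4), so (13/1047) = +(1047/13).
Reduce top mod 13: now compute (7/13).
Reciprocity: 7 ≡ 3 and 13 ≡ 1 (mod 4), so (7/13) = +(13/7).
Reduce top mod 7: now compute (6/7).
Pull out 2: since 7 ≡ 7 (mod 8), (2/7) = +1.
Reciprocity: 3 ≡ 3 and 7 ≡ 3 (mod 4), so (3/7) = −(7/3).
Reduce top mod 3: now compute (1/3).
Reached (1/3) = 1. Collecting the sign flips along the way, the symbol is -1.

-1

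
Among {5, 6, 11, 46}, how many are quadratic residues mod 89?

2

(5/89) = +1 → QR.
(6/89) = -1 → non-residue.
(11/89) = +1 → QR.
(46/89) = -1 → non-residue.
Total quadratic residues among the 4: 2.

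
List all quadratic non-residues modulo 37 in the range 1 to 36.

2,5,6,8,13,14,15,17,18,19,20,22,23,24,29,31,32,35

Square k = 1,…,18 (k and 37−k give the same square):
1²=1, 2²=4, 3²=9, 4²=16, 5²=25, 6²=36, 7²≡12, 8²≡27, 9²≡7, 10²≡26, 11²≡10, 12²≡33, 13²≡21, 14²≡11, 15²≡3, 16²≡34, 17²≡30, 18²≡28 (mod 37).
The residues are {1, 3, 4, 7, 9, 10, 11, 12, 16, 21, 25, 26, 27, 28, 30, 33, 34, 36}; the non-residues are the remaining 18 nonzero classes.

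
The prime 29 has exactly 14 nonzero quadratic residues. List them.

Square k = 1,…,14 (k and 29−k give the same square):
1²=1, 2²=4, 3²=9, 4²=16, 5²=25, 6²≡7, 7²≡20, 8²≡6, 9²≡23, 10²≡13, 11²≡5, 12²≡28, 13²≡24, 14²≡22 (mod 29).
So the quadratic residues mod 29 are {1, 4, 5, 6, 7, 9, 13, 16, 20, 22, 23, 24, 25, 28}.

1, 4, 5, 6, 7, 9, 13, 16, 20, 22, 23, 24, 25, 28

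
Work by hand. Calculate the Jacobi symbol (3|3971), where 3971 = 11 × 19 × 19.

Reciprocity: 3 ≡ 3 and 3971 ≡ 3 (mod 4), so (3/3971) = −(3971/3).
Reduce top mod 3: now compute (2/3).
Pull out 2: since 3 ≡ 3 (mod 8), (2/3) = -1.
Reached (1/3) = 1. Collecting the sign flips along the way, the symbol is +1.

1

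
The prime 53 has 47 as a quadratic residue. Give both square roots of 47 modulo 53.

53 ≡ 1 (mod 4), so we find a root by search.
Trying successive values, 10² = 100 ≡ 47 (mod 53). The other root is 53 − 10 = 43.

10, 43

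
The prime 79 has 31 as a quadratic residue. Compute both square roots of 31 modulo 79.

Since 79 ≡ 3 (mod 4), a square root of 31 is 31^((79+1)/4) = 31^20 mod 79.
Repeated squaring: 31^2≡13, 31^4≡11, 31^8≡42, 31^16≡26 (mod 79).
31^20 = 31^(16+4) ≡ 49 (mod 79).
Check: 49² = 2401 ≡ 31 (mod 79). The two roots are 30 and 49.

30, 49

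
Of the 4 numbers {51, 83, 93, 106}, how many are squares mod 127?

0

(51/127) = -1 → non-residue.
(83/127) = -1 → non-residue.
(93/127) = -1 → non-residue.
(106/127) = -1 → non-residue.
Total quadratic residues among the 4: 0.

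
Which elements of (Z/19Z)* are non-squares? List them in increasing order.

2, 3, 8, 10, 12, 13, 14, 15, 18

Square k = 1,…,9 (k and 19−k give the same square):
1²=1, 2²=4, 3²=9, 4²=16, 5²≡6, 6²≡17, 7²≡11, 8²≡7, 9²≡5 (mod 19).
The residues are {1, 4, 5, 6, 7, 9, 11, 16, 17}; the non-residues are the remaining 9 nonzero classes.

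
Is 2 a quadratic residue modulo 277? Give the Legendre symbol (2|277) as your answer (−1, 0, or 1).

Euler's criterion: (2/277) ≡ 2^138 (mod 277).
2^2 ≡ 4 (mod 277)
2^4 ≡ 16 (mod 277)
2^8 ≡ 256 (mod 277)
2^16 ≡ 164 (mod 277)
2^32 ≡ 27 (mod 277)
2^64 ≡ 175 (mod 277)
2^128 ≡ 155 (mod 277)
2^138 = 2^(128+8+2) ≡ 276 (mod 277).
Result is 276 ≡ −1, so (2/277) = −1.

-1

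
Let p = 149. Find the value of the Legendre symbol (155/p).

First reduce: 155 ≡ 6 (mod 149).
Pull out 2: since 149 ≡ 5 (mod 8), (2/149) = -1.
Reciprocity: 3 ≡ 3 and 149 ≡ 1 (mod 4), so (3/149) = +(149/3).
Reduce top mod 3: now compute (2/3).
Pull out 2: since 3 ≡ 3 (mod 8), (2/3) = -1.
Reached (1/3) = 1. Collecting the sign flips along the way, the symbol is +1.

1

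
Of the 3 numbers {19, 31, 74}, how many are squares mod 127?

(19/127) = +1 → QR.
(31/127) = +1 → QR.
(74/127) = +1 → QR.
Total quadratic residues among the 3: 3.

3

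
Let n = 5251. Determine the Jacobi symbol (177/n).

Reciprocity: 177 ≡ 1 and 5251 ≡ 3 (mod 4), so (177/5251) = +(5251/177).
Reduce top mod 177: now compute (118/177).
Pull out 2: since 177 ≡ 1 (mod 8), (2/177) = +1.
Reciprocity: 59 ≡ 3 and 177 ≡ 1 (mod 4), so (59/177) = +(177/59).
Reduce top mod 59: now compute (0/59).
Top reduces to 0: gcd > 1, so the symbol is 0.

0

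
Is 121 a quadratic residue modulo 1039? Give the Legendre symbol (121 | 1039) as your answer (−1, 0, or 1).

Reciprocity: 121 ≡ 1 and 1039 ≡ 3 (mod 4), so (121/1039) = +(1039/121).
Reduce top mod 121: now compute (71/121).
Reciprocity: 71 ≡ 3 and 121 ≡ 1 (mod 4), so (71/121) = +(121/71).
Reduce top mod 71: now compute (50/71).
Pull out 2: since 71 ≡ 7 (mod 8), (2/71) = +1.
Reciprocity: 25 ≡ 1 and 71 ≡ 3 (mod 4), so (25/71) = +(71/25).
Reduce top mod 25: now compute (21/25).
Reciprocity: 21 ≡ 1 and 25 ≡ 1 (mod 4), so (21/25) = +(25/21).
Reduce top mod 21: now compute (4/21).
Pull out 2^2: since 21 ≡ 5 (mod 8), (2/21) = -1, so (2/21)^2 = +1.
Reached (1/21) = 1. Collecting the sign flips along the way, the symbol is +1.

1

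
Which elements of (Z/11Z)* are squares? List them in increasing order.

1,3,4,5,9

Square k = 1,…,5 (k and 11−k give the same square):
1²=1, 2²=4, 3²=9, 4²≡5, 5²≡3 (mod 11).
So the quadratic residues mod 11 are {1, 3, 4, 5, 9}.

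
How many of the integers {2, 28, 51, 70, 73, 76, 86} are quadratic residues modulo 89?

(2/89) = +1 → QR.
(28/89) = -1 → non-residue.
(51/89) = -1 → non-residue.
(70/89) = -1 → non-residue.
(73/89) = +1 → QR.
(76/89) = -1 → non-residue.
(86/89) = -1 → non-residue.
Total quadratic residues among the 7: 2.

2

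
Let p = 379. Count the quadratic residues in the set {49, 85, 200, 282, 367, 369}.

3

(49/379) = +1 → QR.
(85/379) = -1 → non-residue.
(200/379) = -1 → non-residue.
(282/379) = -1 → non-residue.
(367/379) = +1 → QR.
(369/379) = +1 → QR.
Total quadratic residues among the 6: 3.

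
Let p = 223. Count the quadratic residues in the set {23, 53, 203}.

2

(23/223) = -1 → non-residue.
(53/223) = +1 → QR.
(203/223) = +1 → QR.
Total quadratic residues among the 3: 2.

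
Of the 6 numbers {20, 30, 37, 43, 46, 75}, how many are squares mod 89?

(20/89) = +1 → QR.
(30/89) = -1 → non-residue.
(37/89) = -1 → non-residue.
(43/89) = -1 → non-residue.
(46/89) = -1 → non-residue.
(75/89) = -1 → non-residue.
Total quadratic residues among the 6: 1.

1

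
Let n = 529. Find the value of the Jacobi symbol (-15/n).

1

First reduce: -15 ≡ 514 (mod 529).
Pull out 2: since 529 ≡ 1 (mod 8), (2/529) = +1.
Reciprocity: 257 ≡ 1 and 529 ≡ 1 (mod 4), so (257/529) = +(529/257).
Reduce top mod 257: now compute (15/257).
Reciprocity: 15 ≡ 3 and 257 ≡ 1 (mod 4), so (15/257) = +(257/15).
Reduce top mod 15: now compute (2/15).
Pull out 2: since 15 ≡ 7 (mod 8), (2/15) = +1.
Reached (1/15) = 1. Collecting the sign flips along the way, the symbol is +1.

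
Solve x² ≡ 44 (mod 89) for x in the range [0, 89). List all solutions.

89 ≡ 1 (mod 4), so we find a root by search.
Trying successive values, 20² = 400 ≡ 44 (mod 89). The other root is 89 − 20 = 69.

20, 69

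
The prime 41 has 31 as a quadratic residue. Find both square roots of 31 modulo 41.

41 ≡ 1 (mod 4), so we find a root by search.
Trying successive values, 20² = 400 ≡ 31 (mod 41). The other root is 41 − 20 = 21.

20, 21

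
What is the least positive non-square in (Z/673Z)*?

(2/673) = +1, so 2 is a residue.
(3/673) = +1, so 3 is a residue.
(4/673) = +1, so 4 is a residue.
(5/673) = −1, so 5 is the smallest positive non-residue mod 673.

5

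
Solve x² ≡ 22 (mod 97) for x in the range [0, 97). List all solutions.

33, 64

97 ≡ 1 (mod 4), so we find a root by search.
Trying successive values, 33² = 1089 ≡ 22 (mod 97). The other root is 97 − 33 = 64.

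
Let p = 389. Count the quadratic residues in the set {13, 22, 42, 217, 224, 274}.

2

(13/389) = +1 → QR.
(22/389) = -1 → non-residue.
(42/389) = +1 → QR.
(217/389) = -1 → non-residue.
(224/389) = -1 → non-residue.
(274/389) = -1 → non-residue.
Total quadratic residues among the 6: 2.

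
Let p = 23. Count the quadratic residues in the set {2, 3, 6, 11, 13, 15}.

4

(2/23) = +1 → QR.
(3/23) = +1 → QR.
(6/23) = +1 → QR.
(11/23) = -1 → non-residue.
(13/23) = +1 → QR.
(15/23) = -1 → non-residue.
Total quadratic residues among the 6: 4.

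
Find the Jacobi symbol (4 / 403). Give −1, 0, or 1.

Pull out 2^2: since 403 ≡ 3 (mod 8), (2/403) = -1, so (2/403)^2 = +1.
Reached (1/403) = 1. Collecting the sign flips along the way, the symbol is +1.

1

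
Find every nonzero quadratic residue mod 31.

Square k = 1,…,15 (k and 31−k give the same square):
1²=1, 2²=4, 3²=9, 4²=16, 5²=25, 6²≡5, 7²≡18, 8²≡2, 9²≡19, 10²≡7, 11²≡28, 12²≡20, 13²≡14, 14²≡10, 15²≡8 (mod 31).
So the quadratic residues mod 31 are {1, 2, 4, 5, 7, 8, 9, 10, 14, 16, 18, 19, 20, 25, 28}.

1,2,4,5,7,8,9,10,14,16,18,19,20,25,28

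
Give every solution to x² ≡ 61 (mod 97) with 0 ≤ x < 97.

35, 62

97 ≡ 1 (mod 4), so we find a root by search.
Trying successive values, 35² = 1225 ≡ 61 (mod 97). The other root is 97 − 35 = 62.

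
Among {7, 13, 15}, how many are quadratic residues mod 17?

(7/17) = -1 → non-residue.
(13/17) = +1 → QR.
(15/17) = +1 → QR.
Total quadratic residues among the 3: 2.

2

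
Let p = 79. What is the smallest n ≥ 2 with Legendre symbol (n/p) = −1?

(2/79) = +1, so 2 is a residue.
(3/79) = −1, so 3 is the smallest positive non-residue mod 79.

3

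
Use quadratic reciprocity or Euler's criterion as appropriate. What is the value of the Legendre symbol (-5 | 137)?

-1

First reduce: -5 ≡ 132 (mod 137).
Pull out 2^2: since 137 ≡ 1 (mod 8), (2/137) = +1, so (2/137)^2 = +1.
Reciprocity: 33 ≡ 1 and 137 ≡ 1 (mod 4), so (33/137) = +(137/33).
Reduce top mod 33: now compute (5/33).
Reciprocity: 5 ≡ 1 and 33 ≡ 1 (mod 4), so (5/33) = +(33/5).
Reduce top mod 5: now compute (3/5).
Reciprocity: 3 ≡ 3 and 5 ≡ 1 (mod 4), so (3/5) = +(5/3).
Reduce top mod 3: now compute (2/3).
Pull out 2: since 3 ≡ 3 (mod 8), (2/3) = -1.
Reached (1/3) = 1. Collecting the sign flips along the way, the symbol is -1.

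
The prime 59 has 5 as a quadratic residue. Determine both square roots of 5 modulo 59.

Since 59 ≡ 3 (mod 4), a square root of 5 is 5^((59+1)/4) = 5^15 mod 59.
Repeated squaring: 5^2≡25, 5^4≡35, 5^8≡45 (mod 59).
5^15 = 5^(8+4+2+1) ≡ 51 (mod 59).
Check: 51² = 2601 ≡ 5 (mod 59). The two roots are 8 and 51.

8, 51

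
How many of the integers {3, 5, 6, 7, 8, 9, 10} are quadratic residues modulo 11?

3

(3/11) = +1 → QR.
(5/11) = +1 → QR.
(6/11) = -1 → non-residue.
(7/11) = -1 → non-residue.
(8/11) = -1 → non-residue.
(9/11) = +1 → QR.
(10/11) = -1 → non-residue.
Total quadratic residues among the 7: 3.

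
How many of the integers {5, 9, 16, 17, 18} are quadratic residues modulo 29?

3

(5/29) = +1 → QR.
(9/29) = +1 → QR.
(16/29) = +1 → QR.
(17/29) = -1 → non-residue.
(18/29) = -1 → non-residue.
Total quadratic residues among the 5: 3.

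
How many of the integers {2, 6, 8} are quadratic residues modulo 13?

(2/13) = -1 → non-residue.
(6/13) = -1 → non-residue.
(8/13) = -1 → non-residue.
Total quadratic residues among the 3: 0.

0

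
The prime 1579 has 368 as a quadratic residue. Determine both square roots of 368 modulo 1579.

599, 980

Since 1579 ≡ 3 (mod 4), a square root of 368 is 368^((1579+1)/4) = 368^395 mod 1579.
Repeated squaring: 368^2≡1209, 368^4≡1106, 368^8≡1090, 368^16≡692, 368^32≡427, 368^64≡744, 368^128≡886, 368^256≡233 (mod 1579).
368^395 = 368^(256+128+8+2+1) ≡ 980 (mod 1579).
Check: 980² = 960400 ≡ 368 (mod 1579). The two roots are 599 and 980.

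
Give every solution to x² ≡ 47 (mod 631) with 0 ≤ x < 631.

155, 476

Since 631 ≡ 3 (mod 4), a square root of 47 is 47^((631+1)/4) = 47^158 mod 631.
Repeated squaring: 47^2≡316, 47^4≡158, 47^8≡355, 47^16≡456, 47^32≡337, 47^64≡620, 47^128≡121 (mod 631).
47^158 = 47^(128+16+8+4+2) ≡ 155 (mod 631).
Check: 155² = 24025 ≡ 47 (mod 631). The two roots are 155 and 476.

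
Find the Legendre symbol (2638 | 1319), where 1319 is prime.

0

First reduce: 2638 ≡ 0 (mod 1319).
Top reduces to 0: gcd > 1, so the symbol is 0.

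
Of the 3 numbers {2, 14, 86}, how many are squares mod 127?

1

(2/127) = +1 → QR.
(14/127) = -1 → non-residue.
(86/127) = -1 → non-residue.
Total quadratic residues among the 3: 1.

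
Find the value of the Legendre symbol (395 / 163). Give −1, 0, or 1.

Euler's criterion: (395/163) ≡ 69^81 (mod 163).
69^2 ≡ 34 (mod 163)
69^4 ≡ 15 (mod 163)
69^8 ≡ 62 (mod 163)
69^16 ≡ 95 (mod 163)
69^32 ≡ 60 (mod 163)
69^64 ≡ 14 (mod 163)
69^81 = 69^(64+16+1) ≡ 1 (mod 163).
Result is 1, so (395/163) = 1.

1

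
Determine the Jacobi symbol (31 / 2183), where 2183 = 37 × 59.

Reciprocity: 31 ≡ 3 and 2183 ≡ 3 (mod 4), so (31/2183) = −(2183/31).
Reduce top mod 31: now compute (13/31).
Reciprocity: 13 ≡ 1 and 31 ≡ 3 (mod 4), so (13/31) = +(31/13).
Reduce top mod 13: now compute (5/13).
Reciprocity: 5 ≡ 1 and 13 ≡ 1 (mod 4), so (5/13) = +(13/5).
Reduce top mod 5: now compute (3/5).
Reciprocity: 3 ≡ 3 and 5 ≡ 1 (mod 4), so (3/5) = +(5/3).
Reduce top mod 3: now compute (2/3).
Pull out 2: since 3 ≡ 3 (mod 8), (2/3) = -1.
Reached (1/3) = 1. Collecting the sign flips along the way, the symbol is +1.

1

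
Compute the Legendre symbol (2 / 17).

1

Pull out 2: since 17 ≡ 1 (mod 8), (2/17) = +1.
Reached (1/17) = 1. Collecting the sign flips along the way, the symbol is +1.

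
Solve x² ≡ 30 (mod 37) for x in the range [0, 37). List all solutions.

17, 20

37 ≡ 1 (mod 4), so we find a root by search.
Trying successive values, 17² = 289 ≡ 30 (mod 37). The other root is 37 − 17 = 20.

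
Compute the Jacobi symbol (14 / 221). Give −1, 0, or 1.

-1

Pull out 2: since 221 ≡ 5 (mod 8), (2/221) = -1.
Reciprocity: 7 ≡ 3 and 221 ≡ 1 (mod 4), so (7/221) = +(221/7).
Reduce top mod 7: now compute (4/7).
Pull out 2^2: since 7 ≡ 7 (mod 8), (2/7) = +1, so (2/7)^2 = +1.
Reached (1/7) = 1. Collecting the sign flips along the way, the symbol is -1.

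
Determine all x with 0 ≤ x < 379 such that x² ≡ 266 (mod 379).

Since 379 ≡ 3 (mod 4), a square root of 266 is 266^((379+1)/4) = 266^95 mod 379.
Repeated squaring: 266^2≡262, 266^4≡45, 266^8≡130, 266^16≡224, 266^32≡148, 266^64≡301 (mod 379).
266^95 = 266^(64+16+8+4+2+1) ≡ 347 (mod 379).
Check: 347² = 120409 ≡ 266 (mod 379). The two roots are 32 and 347.

32, 347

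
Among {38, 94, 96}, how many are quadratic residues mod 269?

(38/269) = +1 → QR.
(94/269) = -1 → non-residue.
(96/269) = +1 → QR.
Total quadratic residues among the 3: 2.

2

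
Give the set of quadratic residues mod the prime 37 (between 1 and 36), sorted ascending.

1,3,4,7,9,10,11,12,16,21,25,26,27,28,30,33,34,36

Square k = 1,…,18 (k and 37−k give the same square):
1²=1, 2²=4, 3²=9, 4²=16, 5²=25, 6²=36, 7²≡12, 8²≡27, 9²≡7, 10²≡26, 11²≡10, 12²≡33, 13²≡21, 14²≡11, 15²≡3, 16²≡34, 17²≡30, 18²≡28 (mod 37).
So the quadratic residues mod 37 are {1, 3, 4, 7, 9, 10, 11, 12, 16, 21, 25, 26, 27, 28, 30, 33, 34, 36}.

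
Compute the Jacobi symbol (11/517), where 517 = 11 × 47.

0

Reciprocity: 11 ≡ 3 and 517 ≡ 1 (mod 4), so (11/517) = +(517/11).
Reduce top mod 11: now compute (0/11).
Top reduces to 0: gcd > 1, so the symbol is 0.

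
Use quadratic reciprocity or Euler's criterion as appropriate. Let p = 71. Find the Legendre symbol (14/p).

Euler's criterion: (14/71) ≡ 14^35 (mod 71).
14^2 ≡ 54 (mod 71)
14^4 ≡ 5 (mod 71)
14^8 ≡ 25 (mod 71)
14^16 ≡ 57 (mod 71)
14^32 ≡ 54 (mod 71)
14^35 = 14^(32+2+1) ≡ 70 (mod 71).
Result is 70 ≡ −1, so (14/71) = −1.

-1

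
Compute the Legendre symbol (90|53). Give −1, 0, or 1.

First reduce: 90 ≡ 37 (mod 53).
Reciprocity: 37 ≡ 1 and 53 ≡ 1 (mod 4), so (37/53) = +(53/37).
Reduce top mod 37: now compute (16/37).
Pull out 2^4: since 37 ≡ 5 (mod 8), (2/37) = -1, so (2/37)^4 = +1.
Reached (1/37) = 1. Collecting the sign flips along the way, the symbol is +1.

1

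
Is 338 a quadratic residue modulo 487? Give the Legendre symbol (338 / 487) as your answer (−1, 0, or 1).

Pull out 2: since 487 ≡ 7 (mod 8), (2/487) = +1.
Reciprocity: 169 ≡ 1 and 487 ≡ 3 (mod 4), so (169/487) = +(487/169).
Reduce top mod 169: now compute (149/169).
Reciprocity: 149 ≡ 1 and 169 ≡ 1 (mod 4), so (149/169) = +(169/149).
Reduce top mod 149: now compute (20/149).
Pull out 2^2: since 149 ≡ 5 (mod 8), (2/149) = -1, so (2/149)^2 = +1.
Reciprocity: 5 ≡ 1 and 149 ≡ 1 (mod 4), so (5/149) = +(149/5).
Reduce top mod 5: now compute (4/5).
Pull out 2^2: since 5 ≡ 5 (mod 8), (2/5) = -1, so (2/5)^2 = +1.
Reached (1/5) = 1. Collecting the sign flips along the way, the symbol is +1.

1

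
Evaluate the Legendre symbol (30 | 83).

1

Pull out 2: since 83 ≡ 3 (mod 8), (2/83) = -1.
Reciprocity: 15 ≡ 3 and 83 ≡ 3 (mod 4), so (15/83) = −(83/15).
Reduce top mod 15: now compute (8/15).
Pull out 2^3: since 15 ≡ 7 (mod 8), (2/15) = +1, so (2/15)^3 = +1.
Reached (1/15) = 1. Collecting the sign flips along the way, the symbol is +1.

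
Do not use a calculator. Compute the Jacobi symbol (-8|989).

First reduce: -8 ≡ 981 (mod 989).
Reciprocity: 981 ≡ 1 and 989 ≡ 1 (mod 4), so (981/989) = +(989/981).
Reduce top mod 981: now compute (8/981).
Pull out 2^3: since 981 ≡ 5 (mod 8), (2/981) = -1, so (2/981)^3 = -1.
Reached (1/981) = 1. Collecting the sign flips along the way, the symbol is -1.

-1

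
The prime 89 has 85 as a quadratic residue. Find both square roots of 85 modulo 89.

89 ≡ 1 (mod 4), so we find a root by search.
Trying successive values, 21² = 441 ≡ 85 (mod 89). The other root is 89 − 21 = 68.

21, 68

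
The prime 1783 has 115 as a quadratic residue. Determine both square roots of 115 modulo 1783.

Since 1783 ≡ 3 (mod 4), a square root of 115 is 115^((1783+1)/4) = 115^446 mod 1783.
Repeated squaring: 115^2≡744, 115^4≡806, 115^8≡624, 115^16≡682, 115^32≡1544, 115^64≡65, 115^128≡659, 115^256≡1012 (mod 1783).
115^446 = 115^(256+128+32+16+8+4+2) ≡ 394 (mod 1783).
Check: 394² = 155236 ≡ 115 (mod 1783). The two roots are 394 and 1389.

394, 1389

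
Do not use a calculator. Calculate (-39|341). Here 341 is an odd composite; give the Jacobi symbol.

First reduce: -39 ≡ 302 (mod 341).
Pull out 2: since 341 ≡ 5 (mod 8), (2/341) = -1.
Reciprocity: 151 ≡ 3 and 341 ≡ 1 (mod 4), so (151/341) = +(341/151).
Reduce top mod 151: now compute (39/151).
Reciprocity: 39 ≡ 3 and 151 ≡ 3 (mod 4), so (39/151) = −(151/39).
Reduce top mod 39: now compute (34/39).
Pull out 2: since 39 ≡ 7 (mod 8), (2/39) = +1.
Reciprocity: 17 ≡ 1 and 39 ≡ 3 (mod 4), so (17/39) = +(39/17).
Reduce top mod 17: now compute (5/17).
Reciprocity: 5 ≡ 1 and 17 ≡ 1 (mod 4), so (5/17) = +(17/5).
Reduce top mod 5: now compute (2/5).
Pull out 2: since 5 ≡ 5 (mod 8), (2/5) = -1.
Reached (1/5) = 1. Collecting the sign flips along the way, the symbol is -1.

-1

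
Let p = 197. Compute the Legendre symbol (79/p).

Reciprocity: 79 ≡ 3 and 197 ≡ 1 (mod 4), so (79/197) = +(197/79).
Reduce top mod 79: now compute (39/79).
Reciprocity: 39 ≡ 3 and 79 ≡ 3 (mod 4), so (39/79) = −(79/39).
Reduce top mod 39: now compute (1/39).
Reached (1/39) = 1. Collecting the sign flips along the way, the symbol is -1.

-1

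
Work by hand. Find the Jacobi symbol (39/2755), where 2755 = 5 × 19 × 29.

Reciprocity: 39 ≡ 3 and 2755 ≡ 3 (mod 4), so (39/2755) = −(2755/39).
Reduce top mod 39: now compute (25/39).
Reciprocity: 25 ≡ 1 and 39 ≡ 3 (mod 4), so (25/39) = +(39/25).
Reduce top mod 25: now compute (14/25).
Pull out 2: since 25 ≡ 1 (mod 8), (2/25) = +1.
Reciprocity: 7 ≡ 3 and 25 ≡ 1 (mod 4), so (7/25) = +(25/7).
Reduce top mod 7: now compute (4/7).
Pull out 2^2: since 7 ≡ 7 (mod 8), (2/7) = +1, so (2/7)^2 = +1.
Reached (1/7) = 1. Collecting the sign flips along the way, the symbol is -1.

-1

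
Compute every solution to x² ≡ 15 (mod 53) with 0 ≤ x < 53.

53 ≡ 1 (mod 4), so we find a root by search.
Trying successive values, 11² = 121 ≡ 15 (mod 53). The other root is 53 − 11 = 42.

11, 42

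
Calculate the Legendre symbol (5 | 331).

Reciprocity: 5 ≡ 1 and 331 ≡ 3 (mod 4), so (5/331) = +(331/5).
Reduce top mod 5: now compute (1/5).
Reached (1/5) = 1. Collecting the sign flips along the way, the symbol is +1.

1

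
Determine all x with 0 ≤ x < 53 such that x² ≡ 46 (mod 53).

24, 29

53 ≡ 1 (mod 4), so we find a root by search.
Trying successive values, 24² = 576 ≡ 46 (mod 53). The other root is 53 − 24 = 29.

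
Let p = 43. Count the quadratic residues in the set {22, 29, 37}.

0

(22/43) = -1 → non-residue.
(29/43) = -1 → non-residue.
(37/43) = -1 → non-residue.
Total quadratic residues among the 3: 0.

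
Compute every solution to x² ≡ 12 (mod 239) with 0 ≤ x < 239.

27, 212

Since 239 ≡ 3 (mod 4), a square root of 12 is 12^((239+1)/4) = 12^60 mod 239.
Repeated squaring: 12^2≡144, 12^4≡182, 12^8≡142, 12^16≡88, 12^32≡96 (mod 239).
12^60 = 12^(32+16+8+4) ≡ 27 (mod 239).
Check: 27² = 729 ≡ 12 (mod 239). The two roots are 27 and 212.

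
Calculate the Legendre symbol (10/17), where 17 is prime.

-1

Pull out 2: since 17 ≡ 1 (mod 8), (2/17) = +1.
Reciprocity: 5 ≡ 1 and 17 ≡ 1 (mod 4), so (5/17) = +(17/5).
Reduce top mod 5: now compute (2/5).
Pull out 2: since 5 ≡ 5 (mod 8), (2/5) = -1.
Reached (1/5) = 1. Collecting the sign flips along the way, the symbol is -1.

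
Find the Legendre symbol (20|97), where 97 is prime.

Pull out 2^2: since 97 ≡ 1 (mod 8), (2/97) = +1, so (2/97)^2 = +1.
Reciprocity: 5 ≡ 1 and 97 ≡ 1 (mod 4), so (5/97) = +(97/5).
Reduce top mod 5: now compute (2/5).
Pull out 2: since 5 ≡ 5 (mod 8), (2/5) = -1.
Reached (1/5) = 1. Collecting the sign flips along the way, the symbol is -1.

-1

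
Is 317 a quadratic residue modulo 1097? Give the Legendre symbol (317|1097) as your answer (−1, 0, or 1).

Euler's criterion: (317/1097) ≡ 317^548 (mod 1097).
317^2 ≡ 662 (mod 1097)
317^4 ≡ 541 (mod 1097)
317^8 ≡ 879 (mod 1097)
317^16 ≡ 353 (mod 1097)
317^32 ≡ 648 (mod 1097)
317^64 ≡ 850 (mod 1097)
317^128 ≡ 674 (mod 1097)
317^256 ≡ 118 (mod 1097)
317^512 ≡ 760 (mod 1097)
317^548 = 317^(512+32+4) ≡ 1096 (mod 1097).
Result is 1096 ≡ −1, so (317/1097) = −1.

-1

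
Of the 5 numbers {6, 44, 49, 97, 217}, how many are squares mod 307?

4

(6/307) = +1 → QR.
(44/307) = +1 → QR.
(49/307) = +1 → QR.
(97/307) = +1 → QR.
(217/307) = -1 → non-residue.
Total quadratic residues among the 5: 4.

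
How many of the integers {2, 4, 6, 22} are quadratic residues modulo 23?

3

(2/23) = +1 → QR.
(4/23) = +1 → QR.
(6/23) = +1 → QR.
(22/23) = -1 → non-residue.
Total quadratic residues among the 4: 3.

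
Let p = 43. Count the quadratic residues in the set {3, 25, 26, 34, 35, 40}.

3

(3/43) = -1 → non-residue.
(25/43) = +1 → QR.
(26/43) = -1 → non-residue.
(34/43) = -1 → non-residue.
(35/43) = +1 → QR.
(40/43) = +1 → QR.
Total quadratic residues among the 6: 3.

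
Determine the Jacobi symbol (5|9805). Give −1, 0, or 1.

0

Reciprocity: 5 ≡ 1 and 9805 ≡ 1 (mod 4), so (5/9805) = +(9805/5).
Reduce top mod 5: now compute (0/5).
Top reduces to 0: gcd > 1, so the symbol is 0.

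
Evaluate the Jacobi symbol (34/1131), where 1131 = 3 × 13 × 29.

Pull out 2: since 1131 ≡ 3 (mod 8), (2/1131) = -1.
Reciprocity: 17 ≡ 1 and 1131 ≡ 3 (mod 4), so (17/1131) = +(1131/17).
Reduce top mod 17: now compute (9/17).
Reciprocity: 9 ≡ 1 and 17 ≡ 1 (mod 4), so (9/17) = +(17/9).
Reduce top mod 9: now compute (8/9).
Pull out 2^3: since 9 ≡ 1 (mod 8), (2/9) = +1, so (2/9)^3 = +1.
Reached (1/9) = 1. Collecting the sign flips along the way, the symbol is -1.

-1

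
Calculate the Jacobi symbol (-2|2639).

First reduce: -2 ≡ 2637 (mod 2639).
Reciprocity: 2637 ≡ 1 and 2639 ≡ 3 (mod 4), so (2637/2639) = +(2639/2637).
Reduce top mod 2637: now compute (2/2637).
Pull out 2: since 2637 ≡ 5 (mod 8), (2/2637) = -1.
Reached (1/2637) = 1. Collecting the sign flips along the way, the symbol is -1.

-1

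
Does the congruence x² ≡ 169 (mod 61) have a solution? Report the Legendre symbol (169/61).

1

Euler's criterion: (169/61) ≡ 47^30 (mod 61).
47^2 ≡ 13 (mod 61)
47^4 ≡ 47 (mod 61)
47^8 ≡ 13 (mod 61)
47^16 ≡ 47 (mod 61)
47^30 = 47^(16+8+4+2) ≡ 1 (mod 61).
Result is 1, so (169/61) = 1.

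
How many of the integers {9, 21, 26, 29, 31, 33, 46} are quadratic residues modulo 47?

2

(9/47) = +1 → QR.
(21/47) = +1 → QR.
(26/47) = -1 → non-residue.
(29/47) = -1 → non-residue.
(31/47) = -1 → non-residue.
(33/47) = -1 → non-residue.
(46/47) = -1 → non-residue.
Total quadratic residues among the 7: 2.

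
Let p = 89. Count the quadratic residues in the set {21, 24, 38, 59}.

(21/89) = +1 → QR.
(24/89) = -1 → non-residue.
(38/89) = -1 → non-residue.
(59/89) = -1 → non-residue.
Total quadratic residues among the 4: 1.

1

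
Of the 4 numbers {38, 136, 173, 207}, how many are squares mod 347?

3

(38/347) = +1 → QR.
(136/347) = +1 → QR.
(173/347) = +1 → QR.
(207/347) = -1 → non-residue.
Total quadratic residues among the 4: 3.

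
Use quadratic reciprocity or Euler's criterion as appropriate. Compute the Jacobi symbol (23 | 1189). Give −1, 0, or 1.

1

Reciprocity: 23 ≡ 3 and 1189 ≡ 1 (mod 4), so (23/1189) = +(1189/23).
Reduce top mod 23: now compute (16/23).
Pull out 2^4: since 23 ≡ 7 (mod 8), (2/23) = +1, so (2/23)^4 = +1.
Reached (1/23) = 1. Collecting the sign flips along the way, the symbol is +1.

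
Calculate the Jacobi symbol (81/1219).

1

Reciprocity: 81 ≡ 1 and 1219 ≡ 3 (mod 4), so (81/1219) = +(1219/81).
Reduce top mod 81: now compute (4/81).
Pull out 2^2: since 81 ≡ 1 (mod 8), (2/81) = +1, so (2/81)^2 = +1.
Reached (1/81) = 1. Collecting the sign flips along the way, the symbol is +1.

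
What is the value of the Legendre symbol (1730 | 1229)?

1

First reduce: 1730 ≡ 501 (mod 1229).
Reciprocity: 501 ≡ 1 and 1229 ≡ 1 (mod 4), so (501/1229) = +(1229/501).
Reduce top mod 501: now compute (227/501).
Reciprocity: 227 ≡ 3 and 501 ≡ 1 (mod 4), so (227/501) = +(501/227).
Reduce top mod 227: now compute (47/227).
Reciprocity: 47 ≡ 3 and 227 ≡ 3 (mod 4), so (47/227) = −(227/47).
Reduce top mod 47: now compute (39/47).
Reciprocity: 39 ≡ 3 and 47 ≡ 3 (mod 4), so (39/47) = −(47/39).
Reduce top mod 39: now compute (8/39).
Pull out 2^3: since 39 ≡ 7 (mod 8), (2/39) = +1, so (2/39)^3 = +1.
Reached (1/39) = 1. Collecting the sign flips along the way, the symbol is +1.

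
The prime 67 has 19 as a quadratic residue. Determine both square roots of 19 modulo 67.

Since 67 ≡ 3 (mod 4), a square root of 19 is 19^((67+1)/4) = 19^17 mod 67.
Repeated squaring: 19^2≡26, 19^4≡6, 19^8≡36, 19^16≡23 (mod 67).
19^17 = 19^(16+1) ≡ 35 (mod 67).
Check: 35² = 1225 ≡ 19 (mod 67). The two roots are 32 and 35.

32, 35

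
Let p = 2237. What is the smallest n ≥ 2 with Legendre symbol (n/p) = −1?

2

(2/2237) = −1, so 2 is the smallest positive non-residue mod 2237.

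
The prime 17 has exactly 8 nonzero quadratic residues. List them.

1 2 4 8 9 13 15 16

Square k = 1,…,8 (k and 17−k give the same square):
1²=1, 2²=4, 3²=9, 4²=16, 5²≡8, 6²≡2, 7²≡15, 8²≡13 (mod 17).
So the quadratic residues mod 17 are {1, 2, 4, 8, 9, 13, 15, 16}.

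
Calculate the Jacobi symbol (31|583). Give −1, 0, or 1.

Reciprocity: 31 ≡ 3 and 583 ≡ 3 (mod 4), so (31/583) = −(583/31).
Reduce top mod 31: now compute (25/31).
Reciprocity: 25 ≡ 1 and 31 ≡ 3 (mod 4), so (25/31) = +(31/25).
Reduce top mod 25: now compute (6/25).
Pull out 2: since 25 ≡ 1 (mod 8), (2/25) = +1.
Reciprocity: 3 ≡ 3 and 25 ≡ 1 (mod 4), so (3/25) = +(25/3).
Reduce top mod 3: now compute (1/3).
Reached (1/3) = 1. Collecting the sign flips along the way, the symbol is -1.

-1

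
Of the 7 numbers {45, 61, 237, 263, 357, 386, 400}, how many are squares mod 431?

5

(45/431) = +1 → QR.
(61/431) = +1 → QR.
(237/431) = -1 → non-residue.
(263/431) = +1 → QR.
(357/431) = +1 → QR.
(386/431) = -1 → non-residue.
(400/431) = +1 → QR.
Total quadratic residues among the 7: 5.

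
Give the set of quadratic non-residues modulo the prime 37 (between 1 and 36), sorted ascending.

Square k = 1,…,18 (k and 37−k give the same square):
1²=1, 2²=4, 3²=9, 4²=16, 5²=25, 6²=36, 7²≡12, 8²≡27, 9²≡7, 10²≡26, 11²≡10, 12²≡33, 13²≡21, 14²≡11, 15²≡3, 16²≡34, 17²≡30, 18²≡28 (mod 37).
The residues are {1, 3, 4, 7, 9, 10, 11, 12, 16, 21, 25, 26, 27, 28, 30, 33, 34, 36}; the non-residues are the remaining 18 nonzero classes.

2,5,6,8,13,14,15,17,18,19,20,22,23,24,29,31,32,35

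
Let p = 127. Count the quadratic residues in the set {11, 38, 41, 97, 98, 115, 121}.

6

(11/127) = +1 → QR.
(38/127) = +1 → QR.
(41/127) = +1 → QR.
(97/127) = -1 → non-residue.
(98/127) = +1 → QR.
(115/127) = +1 → QR.
(121/127) = +1 → QR.
Total quadratic residues among the 7: 6.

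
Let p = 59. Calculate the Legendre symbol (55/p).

Euler's criterion: (55/59) ≡ 55^29 (mod 59).
55^2 ≡ 16 (mod 59)
55^4 ≡ 20 (mod 59)
55^8 ≡ 46 (mod 59)
55^16 ≡ 51 (mod 59)
55^29 = 55^(16+8+4+1) ≡ 58 (mod 59).
Result is 58 ≡ −1, so (55/59) = −1.

-1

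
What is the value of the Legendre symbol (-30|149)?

1

First reduce: -30 ≡ 119 (mod 149).
Reciprocity: 119 ≡ 3 and 149 ≡ 1 (mod 4), so (119/149) = +(149/119).
Reduce top mod 119: now compute (30/119).
Pull out 2: since 119 ≡ 7 (mod 8), (2/119) = +1.
Reciprocity: 15 ≡ 3 and 119 ≡ 3 (mod 4), so (15/119) = −(119/15).
Reduce top mod 15: now compute (14/15).
Pull out 2: since 15 ≡ 7 (mod 8), (2/15) = +1.
Reciprocity: 7 ≡ 3 and 15 ≡ 3 (mod 4), so (7/15) = −(15/7).
Reduce top mod 7: now compute (1/7).
Reached (1/7) = 1. Collecting the sign flips along the way, the symbol is +1.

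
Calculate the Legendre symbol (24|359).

Pull out 2^3: since 359 ≡ 7 (mod 8), (2/359) = +1, so (2/359)^3 = +1.
Reciprocity: 3 ≡ 3 and 359 ≡ 3 (mod 4), so (3/359) = −(359/3).
Reduce top mod 3: now compute (2/3).
Pull out 2: since 3 ≡ 3 (mod 8), (2/3) = -1.
Reached (1/3) = 1. Collecting the sign flips along the way, the symbol is +1.

1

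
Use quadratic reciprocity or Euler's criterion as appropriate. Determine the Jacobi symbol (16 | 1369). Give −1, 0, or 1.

1

Pull out 2^4: since 1369 ≡ 1 (mod 8), (2/1369) = +1, so (2/1369)^4 = +1.
Reached (1/1369) = 1. Collecting the sign flips along the way, the symbol is +1.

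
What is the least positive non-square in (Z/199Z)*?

3

(2/199) = +1, so 2 is a residue.
(3/199) = −1, so 3 is the smallest positive non-residue mod 199.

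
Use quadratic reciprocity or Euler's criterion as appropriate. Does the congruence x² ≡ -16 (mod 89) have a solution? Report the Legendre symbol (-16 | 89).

1

First reduce: -16 ≡ 73 (mod 89).
Reciprocity: 73 ≡ 1 and 89 ≡ 1 (mod 4), so (73/89) = +(89/73).
Reduce top mod 73: now compute (16/73).
Pull out 2^4: since 73 ≡ 1 (mod 8), (2/73) = +1, so (2/73)^4 = +1.
Reached (1/73) = 1. Collecting the sign flips along the way, the symbol is +1.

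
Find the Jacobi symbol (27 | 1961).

Reciprocity: 27 ≡ 3 and 1961 ≡ 1 (mod 4), so (27/1961) = +(1961/27).
Reduce top mod 27: now compute (17/27).
Reciprocity: 17 ≡ 1 and 27 ≡ 3 (mod 4), so (17/27) = +(27/17).
Reduce top mod 17: now compute (10/17).
Pull out 2: since 17 ≡ 1 (mod 8), (2/17) = +1.
Reciprocity: 5 ≡ 1 and 17 ≡ 1 (mod 4), so (5/17) = +(17/5).
Reduce top mod 5: now compute (2/5).
Pull out 2: since 5 ≡ 5 (mod 8), (2/5) = -1.
Reached (1/5) = 1. Collecting the sign flips along the way, the symbol is -1.

-1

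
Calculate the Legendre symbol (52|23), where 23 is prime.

First reduce: 52 ≡ 6 (mod 23).
Pull out 2: since 23 ≡ 7 (mod 8), (2/23) = +1.
Reciprocity: 3 ≡ 3 and 23 ≡ 3 (mod 4), so (3/23) = −(23/3).
Reduce top mod 3: now compute (2/3).
Pull out 2: since 3 ≡ 3 (mod 8), (2/3) = -1.
Reached (1/3) = 1. Collecting the sign flips along the way, the symbol is +1.

1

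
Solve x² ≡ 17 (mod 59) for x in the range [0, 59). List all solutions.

Since 59 ≡ 3 (mod 4), a square root of 17 is 17^((59+1)/4) = 17^15 mod 59.
Repeated squaring: 17^2≡53, 17^4≡36, 17^8≡57 (mod 59).
17^15 = 17^(8+4+2+1) ≡ 28 (mod 59).
Check: 28² = 784 ≡ 17 (mod 59). The two roots are 28 and 31.

28, 31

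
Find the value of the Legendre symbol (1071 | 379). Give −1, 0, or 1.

1

First reduce: 1071 ≡ 313 (mod 379).
Reciprocity: 313 ≡ 1 and 379 ≡ 3 (mod 4), so (313/379) = +(379/313).
Reduce top mod 313: now compute (66/313).
Pull out 2: since 313 ≡ 1 (mod 8), (2/313) = +1.
Reciprocity: 33 ≡ 1 and 313 ≡ 1 (mod 4), so (33/313) = +(313/33).
Reduce top mod 33: now compute (16/33).
Pull out 2^4: since 33 ≡ 1 (mod 8), (2/33) = +1, so (2/33)^4 = +1.
Reached (1/33) = 1. Collecting the sign flips along the way, the symbol is +1.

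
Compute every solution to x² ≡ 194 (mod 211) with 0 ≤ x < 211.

Since 211 ≡ 3 (mod 4), a square root of 194 is 194^((211+1)/4) = 194^53 mod 211.
Repeated squaring: 194^2≡78, 194^4≡176, 194^8≡170, 194^16≡204, 194^32≡49 (mod 211).
194^53 = 194^(32+16+4+1) ≡ 163 (mod 211).
Check: 163² = 26569 ≡ 194 (mod 211). The two roots are 48 and 163.

48, 163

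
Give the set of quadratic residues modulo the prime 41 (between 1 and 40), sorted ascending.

Square k = 1,…,20 (k and 41−k give the same square):
1²=1, 2²=4, 3²=9, 4²=16, 5²=25, 6²=36, 7²≡8, 8²≡23, 9²≡40, 10²≡18, 11²≡39, 12²≡21, 13²≡5, 14²≡32, 15²≡20, 16²≡10, 17²≡2, 18²≡37, 19²≡33, 20²≡31 (mod 41).
So the quadratic residues mod 41 are {1, 2, 4, 5, 8, 9, 10, 16, 18, 20, 21, 23, 25, 31, 32, 33, 36, 37, 39, 40}.

1 2 4 5 8 9 10 16 18 20 21 23 25 31 32 33 36 37 39 40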